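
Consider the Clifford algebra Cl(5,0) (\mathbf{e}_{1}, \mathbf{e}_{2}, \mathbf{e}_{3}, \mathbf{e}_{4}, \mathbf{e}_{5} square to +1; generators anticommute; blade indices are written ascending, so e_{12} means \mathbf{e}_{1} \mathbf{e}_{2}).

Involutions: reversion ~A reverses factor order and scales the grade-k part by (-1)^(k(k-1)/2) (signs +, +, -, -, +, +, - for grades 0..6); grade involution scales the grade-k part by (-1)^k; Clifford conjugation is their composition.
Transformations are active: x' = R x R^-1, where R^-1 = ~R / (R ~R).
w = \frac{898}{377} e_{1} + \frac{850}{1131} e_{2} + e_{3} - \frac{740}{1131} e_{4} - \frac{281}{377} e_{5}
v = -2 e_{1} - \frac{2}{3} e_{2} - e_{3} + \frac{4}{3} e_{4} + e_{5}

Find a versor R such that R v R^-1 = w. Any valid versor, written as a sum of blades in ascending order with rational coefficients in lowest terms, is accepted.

Since q(v) = q(w) = \frac{74}{9}, the sum R = v + w = \frac{144}{377} e_{1} + \frac{32}{377} e_{2} + \frac{256}{377} e_{4} + \frac{96}{377} e_{5} does the job whenever invertible.
Answer: \frac{144}{377} e_{1} + \frac{32}{377} e_{2} + \frac{256}{377} e_{4} + \frac{96}{377} e_{5}


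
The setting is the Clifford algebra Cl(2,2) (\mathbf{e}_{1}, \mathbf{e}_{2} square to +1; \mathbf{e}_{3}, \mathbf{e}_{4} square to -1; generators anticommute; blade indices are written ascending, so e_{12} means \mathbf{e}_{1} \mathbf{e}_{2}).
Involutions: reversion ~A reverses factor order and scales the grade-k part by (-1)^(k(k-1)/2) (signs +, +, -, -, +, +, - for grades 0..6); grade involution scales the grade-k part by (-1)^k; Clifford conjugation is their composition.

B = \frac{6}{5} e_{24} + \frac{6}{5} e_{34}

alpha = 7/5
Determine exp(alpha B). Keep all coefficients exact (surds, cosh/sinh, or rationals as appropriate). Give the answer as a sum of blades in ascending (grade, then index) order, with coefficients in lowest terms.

B^2 term by term: the squares give (\frac{6}{5})^2*(e_{24})^2 + (\frac{6}{5})^2*(e_{34})^2 = \frac{36}{25}*(+1) + \frac{36}{25}*(-1) = 0 (each basis 2-blade squares to minus the product of its generators' squares); cross terms between blades sharing an index anticommute and cancel. So B^2 = 0.
B^2 = 0, so the series truncates immediately: exp(alpha B) = 1 + alpha B (parabolic case).
Answer: 1 + \frac{42}{25} e_{24} + \frac{42}{25} e_{34}


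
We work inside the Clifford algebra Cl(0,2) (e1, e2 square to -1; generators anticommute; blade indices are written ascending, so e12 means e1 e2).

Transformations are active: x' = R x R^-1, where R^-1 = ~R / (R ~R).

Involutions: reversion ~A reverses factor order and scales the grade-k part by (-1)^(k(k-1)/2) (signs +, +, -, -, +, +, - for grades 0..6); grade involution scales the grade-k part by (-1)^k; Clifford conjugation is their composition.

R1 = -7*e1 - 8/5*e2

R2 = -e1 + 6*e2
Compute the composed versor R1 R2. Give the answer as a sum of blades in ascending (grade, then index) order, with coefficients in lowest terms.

Distribute over the terms of R1 (each basis-blade product reordered to ascending indices, repeated generators contracted through their squares):
(-7*e1) R2 = -7 - 42*e12
(-8/5*e2) R2 = 48/5 - 8/5*e12
Summing the partial products and collecting blades:
Answer: 13/5 - 218/5*e12


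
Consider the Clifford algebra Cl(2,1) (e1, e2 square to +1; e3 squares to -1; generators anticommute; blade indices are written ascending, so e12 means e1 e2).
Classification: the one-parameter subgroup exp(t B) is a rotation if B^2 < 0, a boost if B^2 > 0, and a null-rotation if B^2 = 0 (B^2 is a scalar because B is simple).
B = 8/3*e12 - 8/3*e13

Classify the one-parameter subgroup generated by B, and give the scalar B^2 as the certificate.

B^2 term by term: the squares give (8/3)^2*(e12)^2 + (-8/3)^2*(e13)^2 = 64/9*(-1) + 64/9*(+1) = 0 (each basis 2-blade squares to minus the product of its generators' squares); cross terms between blades sharing an index anticommute and cancel. So B^2 = 0.
Answer: null-rotation, certificate B^2 = 0. No conjugation can change B^2 = 0; the sign gives the class.


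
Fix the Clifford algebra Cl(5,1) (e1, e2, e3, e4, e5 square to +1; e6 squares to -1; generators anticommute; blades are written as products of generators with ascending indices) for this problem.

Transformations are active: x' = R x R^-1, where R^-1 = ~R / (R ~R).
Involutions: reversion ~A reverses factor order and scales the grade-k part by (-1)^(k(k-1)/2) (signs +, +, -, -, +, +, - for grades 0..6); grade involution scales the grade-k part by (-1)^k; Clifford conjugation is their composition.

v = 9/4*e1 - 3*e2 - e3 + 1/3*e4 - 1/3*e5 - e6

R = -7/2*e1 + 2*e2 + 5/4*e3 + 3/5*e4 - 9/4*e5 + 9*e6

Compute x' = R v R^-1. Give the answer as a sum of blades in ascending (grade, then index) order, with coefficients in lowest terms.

~R = -7/2*e1 + 2*e2 + 5/4*e3 + 3/5*e4 - 9/4*e5 + 9*e6, and R ~R = -11553/200, so R^-1 = ~R / (-11553/200).
R v = -207/40 + 6*e1 e2 + 11/16*e1 e3 - 151/60*e1 e4 + 299/48*e1 e5 - 67/4*e1 e6 + 7/4*e2 e3 + 37/15*e2 e4 - 89/12*e2 e5 + 25*e2 e6 + 61/60*e3 e4 - 8/3*e3 e5 + 31/4*e3 e6 + 11/20*e4 e5 - 18/5*e4 e6 + 21/4*e5 e6
Answer: -44319/15404*e1 + 12933/3851*e2 + 9427/7702*e3 - 2609/11553*e4 - 1613/23106*e5 + 10061/3851*e6


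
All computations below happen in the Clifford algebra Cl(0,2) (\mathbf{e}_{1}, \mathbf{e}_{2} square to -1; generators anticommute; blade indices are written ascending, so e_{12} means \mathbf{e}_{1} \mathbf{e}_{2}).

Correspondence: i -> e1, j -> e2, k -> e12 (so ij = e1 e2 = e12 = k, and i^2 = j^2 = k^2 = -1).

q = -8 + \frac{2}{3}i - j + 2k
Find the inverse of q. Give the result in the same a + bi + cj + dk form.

In blades: q = -8 + \frac{2}{3} e_{1} - e_{2} + 2 e_{12}.
With qbar = -8 - \frac{2}{3} e_{1} + e_{2} - 2 e_{12} (scalar fixed, mapped units negated), q qbar = \frac{625}{9} (the sum of squared coefficients), so q^-1 = qbar / (\frac{625}{9}) = -\frac{72}{625} - \frac{6}{625} e_{1} + \frac{9}{625} e_{2} - \frac{18}{625} e_{12}; translating back:
Answer: -\frac{72}{625} - \frac{6}{625}i + \frac{9}{625}j - \frac{18}{625}k


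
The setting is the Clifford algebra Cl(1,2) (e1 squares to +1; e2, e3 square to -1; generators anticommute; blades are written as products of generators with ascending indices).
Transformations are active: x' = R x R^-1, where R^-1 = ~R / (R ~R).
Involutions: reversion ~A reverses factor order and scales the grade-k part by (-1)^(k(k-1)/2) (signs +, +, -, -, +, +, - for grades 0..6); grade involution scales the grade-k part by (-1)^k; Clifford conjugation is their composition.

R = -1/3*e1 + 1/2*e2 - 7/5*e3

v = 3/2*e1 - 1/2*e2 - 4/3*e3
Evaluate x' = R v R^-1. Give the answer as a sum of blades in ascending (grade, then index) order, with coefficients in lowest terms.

~R = -1/3*e1 + 1/2*e2 - 7/5*e3, and R ~R = -1889/900, so R^-1 = ~R / (-1889/900).
R v = -127/60 - 7/12*e1 e2 + 229/90*e1 e3 - 41/30*e2 e3
Answer: -8207/3778*e1 + 5699/3778*e2 - 8446/5667*e3


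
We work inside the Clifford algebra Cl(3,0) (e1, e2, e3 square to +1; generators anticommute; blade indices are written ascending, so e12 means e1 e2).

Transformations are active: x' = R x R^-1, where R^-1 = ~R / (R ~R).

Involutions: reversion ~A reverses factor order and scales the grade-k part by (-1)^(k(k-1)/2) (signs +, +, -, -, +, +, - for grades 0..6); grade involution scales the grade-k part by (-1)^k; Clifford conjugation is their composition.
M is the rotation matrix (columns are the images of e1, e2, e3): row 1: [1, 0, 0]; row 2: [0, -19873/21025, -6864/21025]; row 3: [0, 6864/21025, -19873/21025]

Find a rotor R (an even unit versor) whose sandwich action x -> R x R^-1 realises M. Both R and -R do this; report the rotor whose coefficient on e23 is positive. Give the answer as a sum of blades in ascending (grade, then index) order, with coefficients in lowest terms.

Method: write R = a + b12*e12 + b13*e13 + b23*e23 with a^2 + b12^2 + b13^2 + b23^2 = 1 (so R^-1 = ~R). Expanding the columns R e_j ~R gives tr M = 4a^2 - 1 and, from the antisymmetric part, M21 - M12 = -4a*b12, M13 - M31 = 4a*b13, M32 - M23 = -4a*b23.
Here tr M = -18721/21025, so a^2 = (1 + tr M)/4 = 576/21025 and a = ±24/145. Taking a = 24/145: M21 - M12 = 0, M13 - M31 = 0, M32 - M23 = 13728/21025, giving b12 = 0, b13 = 0, b23 = -143/145, i.e. R = 24/145 - 143/145*e23.
Its e23 coefficient is negative, so report the other preimage -R.
Answer: -24/145 + 143/145*e23. Recall the cover is two-to-one: with M of trace -18721/21025, both preimages act alike, and the stated e23 sign chooses the sheet.


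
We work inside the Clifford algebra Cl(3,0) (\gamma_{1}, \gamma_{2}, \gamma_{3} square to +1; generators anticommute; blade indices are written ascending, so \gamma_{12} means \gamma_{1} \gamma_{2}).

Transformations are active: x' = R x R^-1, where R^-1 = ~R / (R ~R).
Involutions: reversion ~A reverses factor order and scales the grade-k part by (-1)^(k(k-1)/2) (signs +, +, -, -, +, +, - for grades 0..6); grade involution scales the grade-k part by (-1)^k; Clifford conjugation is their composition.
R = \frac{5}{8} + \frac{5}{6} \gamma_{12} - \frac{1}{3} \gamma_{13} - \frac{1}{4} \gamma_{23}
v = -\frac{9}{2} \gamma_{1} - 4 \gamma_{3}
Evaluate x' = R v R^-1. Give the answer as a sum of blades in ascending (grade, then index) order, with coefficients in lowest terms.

~R = \frac{5}{8} - \frac{5}{6} \gamma_{12} + \frac{1}{3} \gamma_{13} + \frac{1}{4} \gamma_{23}, and R ~R = \frac{725}{576}, so R^-1 = ~R / (\frac{725}{576}).
R v = -\frac{71}{48} \gamma_{1} + \frac{19}{4} \gamma_{2} - 4 \gamma_{3} - \frac{53}{24} \gamma_{123}
Answer: \frac{5667}{1450} \gamma_{1} + \frac{2572}{725} \gamma_{2} - \frac{84}{29} \gamma_{3}


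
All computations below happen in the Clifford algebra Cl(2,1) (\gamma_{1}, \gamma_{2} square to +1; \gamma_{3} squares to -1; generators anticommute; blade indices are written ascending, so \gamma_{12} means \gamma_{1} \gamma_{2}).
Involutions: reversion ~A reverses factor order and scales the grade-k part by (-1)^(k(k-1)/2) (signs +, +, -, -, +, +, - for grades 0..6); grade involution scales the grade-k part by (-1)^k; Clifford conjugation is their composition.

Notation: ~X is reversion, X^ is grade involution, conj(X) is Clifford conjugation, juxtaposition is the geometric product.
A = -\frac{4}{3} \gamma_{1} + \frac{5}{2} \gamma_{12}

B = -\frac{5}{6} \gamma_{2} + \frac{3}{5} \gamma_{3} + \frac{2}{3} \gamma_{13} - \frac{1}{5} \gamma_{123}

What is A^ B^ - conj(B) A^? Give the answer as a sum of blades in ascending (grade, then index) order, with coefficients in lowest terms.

first term: \frac{25}{12} \gamma_{1} + \frac{7}{18} \gamma_{3} + \frac{10}{9} \gamma_{12} - \frac{4}{5} \gamma_{13} - \frac{7}{5} \gamma_{23} - \frac{3}{2} \gamma_{123}
second term: -\frac{25}{12} \gamma_{1} + \frac{25}{18} \gamma_{3} - \frac{10}{9} \gamma_{12} + \frac{4}{5} \gamma_{13} - \frac{29}{15} \gamma_{23} - \frac{3}{2} \gamma_{123}
Answer: \frac{25}{6} \gamma_{1} - \gamma_{3} + \frac{20}{9} \gamma_{12} - \frac{8}{5} \gamma_{13} + \frac{8}{15} \gamma_{23}


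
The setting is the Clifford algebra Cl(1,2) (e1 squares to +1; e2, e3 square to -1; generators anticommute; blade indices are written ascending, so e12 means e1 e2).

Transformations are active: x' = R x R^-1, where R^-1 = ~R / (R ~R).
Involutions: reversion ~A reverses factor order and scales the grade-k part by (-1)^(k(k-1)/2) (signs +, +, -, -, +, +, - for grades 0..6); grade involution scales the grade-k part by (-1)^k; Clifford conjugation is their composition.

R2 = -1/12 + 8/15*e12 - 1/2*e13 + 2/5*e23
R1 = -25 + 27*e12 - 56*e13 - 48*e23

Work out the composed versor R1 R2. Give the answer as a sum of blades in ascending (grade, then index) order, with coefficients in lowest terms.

Distribute over the terms of R1 (each basis-blade product reordered to ascending indices, repeated generators contracted through their squares):
(-25) R2 = 25/12 - 40/3*e12 + 25/2*e13 - 10*e23
(27*e12) R2 = 72/5 - 9/4*e12 - 54/5*e13 + 27/2*e23
(-56*e13) R2 = 28 - 112/5*e12 + 14/3*e13 - 448/15*e23
(-48*e23) R2 = 96/5 - 24*e12 - 128/5*e13 + 4*e23
Summing the partial products and collecting blades:
Answer: 3821/60 - 3719/60*e12 - 577/30*e13 - 671/30*e23


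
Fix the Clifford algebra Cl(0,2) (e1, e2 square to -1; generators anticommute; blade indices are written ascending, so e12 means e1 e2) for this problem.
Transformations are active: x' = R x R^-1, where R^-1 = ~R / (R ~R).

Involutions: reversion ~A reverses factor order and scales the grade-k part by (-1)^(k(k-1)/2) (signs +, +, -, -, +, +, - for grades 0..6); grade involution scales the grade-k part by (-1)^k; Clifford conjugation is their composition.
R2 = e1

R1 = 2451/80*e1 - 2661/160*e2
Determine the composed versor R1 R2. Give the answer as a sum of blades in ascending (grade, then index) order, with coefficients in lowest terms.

Distribute over the terms of R2 (each basis-blade product reordered to ascending indices, repeated generators contracted through their squares):
R1 (e1) = -2451/80 + 2661/160*e12
Answer: -2451/80 + 2661/160*e12


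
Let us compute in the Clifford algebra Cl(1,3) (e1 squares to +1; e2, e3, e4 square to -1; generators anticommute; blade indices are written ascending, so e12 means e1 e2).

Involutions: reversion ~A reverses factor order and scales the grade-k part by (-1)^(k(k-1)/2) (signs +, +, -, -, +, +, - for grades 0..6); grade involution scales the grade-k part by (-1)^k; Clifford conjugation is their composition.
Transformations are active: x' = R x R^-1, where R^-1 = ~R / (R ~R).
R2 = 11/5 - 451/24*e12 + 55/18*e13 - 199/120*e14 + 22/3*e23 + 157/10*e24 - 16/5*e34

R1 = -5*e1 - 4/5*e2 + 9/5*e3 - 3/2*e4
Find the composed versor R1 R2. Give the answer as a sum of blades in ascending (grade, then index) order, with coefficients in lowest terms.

Distribute over the terms of R1 (each basis-blade product reordered to ascending indices, repeated generators contracted through their squares):
(-5*e1) R2 = -11*e1 + 2255/24*e2 - 275/18*e3 + 199/24*e4 - 110/3*e123 - 157/2*e124 + 16*e134
(-4/5*e2) R2 = 451/30*e1 - 44/25*e2 + 88/15*e3 + 314/25*e4 + 22/9*e123 - 199/150*e124 + 64/25*e234
(9/5*e3) R2 = 11/2*e1 + 66/5*e2 + 99/25*e3 + 144/25*e4 - 1353/40*e123 + 597/200*e134 - 1413/50*e234
(-3/2*e4) R2 = 199/80*e1 - 471/20*e2 + 24/5*e3 - 33/10*e4 + 451/16*e124 - 55/12*e134 - 11*e234
Summing the partial products and collecting blades:
Answer: 577/48*e1 + 49109/600*e2 - 293/450*e3 + 13987/600*e4 - 24497/360*e123 - 61967/1200*e124 + 8641/600*e134 - 367/10*e234


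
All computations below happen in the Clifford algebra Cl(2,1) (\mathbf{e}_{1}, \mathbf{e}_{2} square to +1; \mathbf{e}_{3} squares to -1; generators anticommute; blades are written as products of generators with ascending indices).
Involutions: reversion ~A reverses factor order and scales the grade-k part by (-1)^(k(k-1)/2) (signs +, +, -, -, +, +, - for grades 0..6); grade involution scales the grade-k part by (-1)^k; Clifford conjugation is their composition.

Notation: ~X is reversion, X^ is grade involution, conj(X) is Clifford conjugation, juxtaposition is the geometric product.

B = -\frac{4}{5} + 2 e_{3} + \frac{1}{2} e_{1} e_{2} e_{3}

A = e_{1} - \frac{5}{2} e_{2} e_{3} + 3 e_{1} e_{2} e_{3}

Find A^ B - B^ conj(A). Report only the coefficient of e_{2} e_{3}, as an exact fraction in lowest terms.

first term: -\frac{3}{2} - \frac{9}{20} e_{1} + 5 e_{2} + 6 e_{1} e_{2} - 2 e_{1} e_{3} + \frac{3}{2} e_{2} e_{3} + \frac{12}{5} e_{1} e_{2} e_{3}
second term: -\frac{3}{2} - \frac{9}{20} e_{1} - 5 e_{2} + 6 e_{1} e_{2} - 2 e_{1} e_{3} - \frac{3}{2} e_{2} e_{3} - \frac{12}{5} e_{1} e_{2} e_{3}
Answer: 3


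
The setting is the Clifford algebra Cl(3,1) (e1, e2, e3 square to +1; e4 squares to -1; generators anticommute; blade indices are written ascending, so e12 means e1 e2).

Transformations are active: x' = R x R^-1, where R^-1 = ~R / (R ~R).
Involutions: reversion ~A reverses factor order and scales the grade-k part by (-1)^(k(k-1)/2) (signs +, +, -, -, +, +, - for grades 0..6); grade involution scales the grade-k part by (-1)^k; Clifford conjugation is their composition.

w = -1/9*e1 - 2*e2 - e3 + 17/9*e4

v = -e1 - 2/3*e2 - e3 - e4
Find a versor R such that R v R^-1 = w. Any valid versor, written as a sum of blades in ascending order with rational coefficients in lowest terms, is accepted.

The midline construction: v and w both square to 13/9, so reflecting in their sum -10/9*e1 - 8/3*e2 - 2*e3 + 8/9*e4 exchanges them.
Answer: -10/9*e1 - 8/3*e2 - 2*e3 + 8/9*e4


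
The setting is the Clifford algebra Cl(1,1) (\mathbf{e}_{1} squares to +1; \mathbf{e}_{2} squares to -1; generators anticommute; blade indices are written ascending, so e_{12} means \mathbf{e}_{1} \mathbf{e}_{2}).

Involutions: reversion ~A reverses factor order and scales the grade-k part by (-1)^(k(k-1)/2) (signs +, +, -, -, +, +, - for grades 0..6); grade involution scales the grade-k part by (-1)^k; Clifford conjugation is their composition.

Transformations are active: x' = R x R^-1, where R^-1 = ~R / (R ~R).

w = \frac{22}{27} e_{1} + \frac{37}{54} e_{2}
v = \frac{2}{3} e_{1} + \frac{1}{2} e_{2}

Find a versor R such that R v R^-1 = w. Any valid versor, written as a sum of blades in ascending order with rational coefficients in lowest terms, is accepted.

Construction: equal norms (both \frac{7}{36}) license R = v + w = \frac{40}{27} e_{1} + \frac{32}{27} e_{2} — nothing changes along that direction, while (v - w)/2 changes sign, so v maps onto w.
Answer: \frac{40}{27} e_{1} + \frac{32}{27} e_{2}


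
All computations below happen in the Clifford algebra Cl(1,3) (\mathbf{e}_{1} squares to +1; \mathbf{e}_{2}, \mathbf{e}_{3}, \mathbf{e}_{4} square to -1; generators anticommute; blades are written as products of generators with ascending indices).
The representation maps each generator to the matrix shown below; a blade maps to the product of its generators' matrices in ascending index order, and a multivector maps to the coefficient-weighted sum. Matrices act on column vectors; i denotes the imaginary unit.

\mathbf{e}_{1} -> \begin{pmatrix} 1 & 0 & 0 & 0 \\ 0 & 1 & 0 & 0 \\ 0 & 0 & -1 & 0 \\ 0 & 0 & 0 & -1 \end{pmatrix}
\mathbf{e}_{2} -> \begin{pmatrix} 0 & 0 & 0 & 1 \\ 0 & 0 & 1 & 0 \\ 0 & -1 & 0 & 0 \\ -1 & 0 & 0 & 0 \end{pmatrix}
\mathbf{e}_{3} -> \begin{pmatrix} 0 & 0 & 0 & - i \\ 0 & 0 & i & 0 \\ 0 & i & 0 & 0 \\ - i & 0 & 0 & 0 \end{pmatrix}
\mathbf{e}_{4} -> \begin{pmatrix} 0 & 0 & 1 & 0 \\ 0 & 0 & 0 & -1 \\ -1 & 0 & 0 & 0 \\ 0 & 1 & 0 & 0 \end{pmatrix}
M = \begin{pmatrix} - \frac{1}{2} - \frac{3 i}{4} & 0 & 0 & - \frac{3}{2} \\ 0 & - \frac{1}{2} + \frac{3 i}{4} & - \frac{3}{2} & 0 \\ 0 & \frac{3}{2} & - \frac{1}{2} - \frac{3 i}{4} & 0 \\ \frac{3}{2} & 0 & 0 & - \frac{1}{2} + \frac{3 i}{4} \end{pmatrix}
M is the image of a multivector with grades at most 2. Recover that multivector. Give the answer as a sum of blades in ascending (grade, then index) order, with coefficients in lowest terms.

Method: the blade images are trace-orthogonal — tr(rho(e_A) rho(e_B)^-1) = 4 if A = B and 0 otherwise — and rho(e_A)^-1 = (e_A)^2 * rho(e_A) with (e_A)^2 = +1 or -1, so the coefficient of e_A in the preimage is (e_A)^2 * tr(M rho(e_A))/4.
Nonzero projections over blades of grade <= 2: 1: (1)^2 = +1, tr(M 1) = -2, coefficient -\frac{1}{2}; e_{2}: (e_{2})^2 = -1, tr(M rho(e_{2})) = 6, coefficient -\frac{3}{2}; e_{2} e_{3}: (e_{2} e_{3})^2 = -1, tr(M rho(e_{2} e_{3})) = -3, coefficient \frac{3}{4}. Every other blade of grade <= 2 projects to 0.
Answer: -\frac{1}{2} - \frac{3}{2} e_{2} + \frac{3}{4} e_{2} e_{3}


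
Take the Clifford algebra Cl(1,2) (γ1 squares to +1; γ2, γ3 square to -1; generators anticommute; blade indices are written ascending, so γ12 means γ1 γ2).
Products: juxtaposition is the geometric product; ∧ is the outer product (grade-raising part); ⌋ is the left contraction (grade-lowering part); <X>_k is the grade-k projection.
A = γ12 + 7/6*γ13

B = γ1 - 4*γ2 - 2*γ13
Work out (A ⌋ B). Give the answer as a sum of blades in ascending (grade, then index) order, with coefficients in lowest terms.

step 1: -7/3
Answer: -7/3


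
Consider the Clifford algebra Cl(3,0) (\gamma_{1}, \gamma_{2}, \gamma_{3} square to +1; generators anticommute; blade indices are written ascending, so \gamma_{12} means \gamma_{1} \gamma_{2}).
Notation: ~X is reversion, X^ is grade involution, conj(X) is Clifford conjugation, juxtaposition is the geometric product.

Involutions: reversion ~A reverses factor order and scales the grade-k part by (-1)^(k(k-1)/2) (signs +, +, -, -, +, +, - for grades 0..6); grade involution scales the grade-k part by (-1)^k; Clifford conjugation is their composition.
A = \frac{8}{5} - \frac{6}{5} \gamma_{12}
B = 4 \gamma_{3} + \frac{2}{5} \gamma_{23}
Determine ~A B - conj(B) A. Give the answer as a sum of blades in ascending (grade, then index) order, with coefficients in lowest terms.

first term: \frac{32}{5} \gamma_{3} + \frac{12}{25} \gamma_{13} + \frac{16}{25} \gamma_{23} + \frac{24}{5} \gamma_{123}
second term: -\frac{32}{5} \gamma_{3} - \frac{12}{25} \gamma_{13} - \frac{16}{25} \gamma_{23} + \frac{24}{5} \gamma_{123}
Answer: \frac{64}{5} \gamma_{3} + \frac{24}{25} \gamma_{13} + \frac{32}{25} \gamma_{23}


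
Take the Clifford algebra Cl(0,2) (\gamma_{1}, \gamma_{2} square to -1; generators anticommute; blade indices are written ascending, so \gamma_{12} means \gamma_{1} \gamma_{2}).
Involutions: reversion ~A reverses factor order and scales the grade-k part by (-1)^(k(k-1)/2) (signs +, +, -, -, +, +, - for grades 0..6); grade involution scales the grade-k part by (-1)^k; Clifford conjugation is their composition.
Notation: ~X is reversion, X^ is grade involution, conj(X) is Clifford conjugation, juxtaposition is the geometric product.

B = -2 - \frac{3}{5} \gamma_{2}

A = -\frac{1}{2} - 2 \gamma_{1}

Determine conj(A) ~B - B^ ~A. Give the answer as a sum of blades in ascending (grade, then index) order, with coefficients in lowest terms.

first term: 1 - 4 \gamma_{1} + \frac{3}{10} \gamma_{2} - \frac{6}{5} \gamma_{12}
second term: 1 + 4 \gamma_{1} - \frac{3}{10} \gamma_{2} + \frac{6}{5} \gamma_{12}
Answer: -8 \gamma_{1} + \frac{3}{5} \gamma_{2} - \frac{12}{5} \gamma_{12}


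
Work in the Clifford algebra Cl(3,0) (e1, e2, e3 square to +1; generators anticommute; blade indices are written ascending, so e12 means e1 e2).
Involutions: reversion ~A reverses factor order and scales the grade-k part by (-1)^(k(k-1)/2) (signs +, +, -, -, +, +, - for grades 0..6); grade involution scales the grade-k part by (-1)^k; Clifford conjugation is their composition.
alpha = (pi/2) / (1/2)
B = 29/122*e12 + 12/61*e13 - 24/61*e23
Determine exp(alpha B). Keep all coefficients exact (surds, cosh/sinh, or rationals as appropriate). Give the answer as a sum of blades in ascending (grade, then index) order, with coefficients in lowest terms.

B^2 term by term: the squares give (29/122)^2*(e12)^2 + (12/61)^2*(e13)^2 + (-24/61)^2*(e23)^2 = 841/14884*(-1) + 144/3721*(-1) + 576/3721*(-1) = -1/4 (each basis 2-blade squares to minus the product of its generators' squares); cross terms between blades sharing an index anticommute and cancel. So B^2 = -1/4.
B^2 = -1/4 — since the square is negative, the closed form is circular: l = 1/2, alpha*l = pi/2, so exp(alpha B) = cos(pi/2) + (sin(pi/2)/(1/2))*B = 0 + (2)*B.
Answer: 29/61*e12 + 24/61*e13 - 48/61*e23


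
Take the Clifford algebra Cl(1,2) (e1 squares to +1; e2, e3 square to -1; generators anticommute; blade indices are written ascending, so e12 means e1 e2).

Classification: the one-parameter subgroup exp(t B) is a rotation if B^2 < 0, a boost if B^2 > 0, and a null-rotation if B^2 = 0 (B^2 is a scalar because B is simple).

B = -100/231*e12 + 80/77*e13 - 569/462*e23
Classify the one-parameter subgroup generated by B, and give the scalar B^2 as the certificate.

B^2 term by term: the squares give (-100/231)^2*(e12)^2 + (80/77)^2*(e13)^2 + (-569/462)^2*(e23)^2 = 10000/53361*(+1) + 6400/5929*(+1) + 323761/213444*(-1) = -1/4 (each basis 2-blade squares to minus the product of its generators' squares); cross terms between blades sharing an index anticommute and cancel. So B^2 = -1/4.
Answer: rotation, certificate B^2 = -1/4. Why this suffices: the scalar -1/4 survives any versor conjugation, so its sign alone determines the class however B is presented.


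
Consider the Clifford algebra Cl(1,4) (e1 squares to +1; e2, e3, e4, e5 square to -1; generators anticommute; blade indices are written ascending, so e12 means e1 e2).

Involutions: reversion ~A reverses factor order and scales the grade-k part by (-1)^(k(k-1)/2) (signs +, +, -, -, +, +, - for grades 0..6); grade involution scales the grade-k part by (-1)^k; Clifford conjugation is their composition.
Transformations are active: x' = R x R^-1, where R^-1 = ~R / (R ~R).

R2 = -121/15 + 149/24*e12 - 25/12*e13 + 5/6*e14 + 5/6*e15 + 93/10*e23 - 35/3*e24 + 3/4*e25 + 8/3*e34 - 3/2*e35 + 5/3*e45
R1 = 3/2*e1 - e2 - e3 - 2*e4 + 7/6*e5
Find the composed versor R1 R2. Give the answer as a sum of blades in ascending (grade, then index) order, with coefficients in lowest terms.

Distribute over the terms of R1 (each basis-blade product reordered to ascending indices, repeated generators contracted through their squares):
(3/2*e1) R2 = -121/10*e1 + 149/16*e2 - 25/8*e3 + 5/4*e4 + 5/4*e5 + 279/20*e123 - 35/2*e124 + 9/8*e125 + 4*e134 - 9/4*e135 + 5/2*e145
(-e2) R2 = -149/24*e1 + 121/15*e2 + 93/10*e3 - 35/3*e4 + 3/4*e5 - 25/12*e123 + 5/6*e124 + 5/6*e125 - 8/3*e234 + 3/2*e235 - 5/3*e245
(-e3) R2 = 25/12*e1 - 93/10*e2 + 121/15*e3 + 8/3*e4 - 3/2*e5 - 149/24*e123 + 5/6*e134 + 5/6*e135 - 35/3*e234 + 3/4*e235 - 5/3*e345
(-2*e4) R2 = -5/3*e1 + 70/3*e2 - 16/3*e3 + 242/15*e4 + 10/3*e5 - 149/12*e124 + 25/6*e134 + 5/3*e145 - 93/5*e234 + 3/2*e245 - 3*e345
(7/6*e5) R2 = 35/36*e1 + 7/8*e2 - 7/4*e3 + 35/18*e4 - 847/90*e5 + 1043/144*e125 - 175/72*e135 + 35/36*e145 + 217/20*e235 - 245/18*e245 + 28/9*e345
Summing the partial products and collecting blades:
Answer: -6091/360*e1 + 2583/80*e2 + 859/120*e3 + 1859/180*e4 - 251/45*e5 + 679/120*e123 - 349/12*e124 + 1325/144*e125 + 9*e134 - 277/72*e135 + 185/36*e145 - 494/15*e234 + 131/10*e235 - 124/9*e245 - 14/9*e345


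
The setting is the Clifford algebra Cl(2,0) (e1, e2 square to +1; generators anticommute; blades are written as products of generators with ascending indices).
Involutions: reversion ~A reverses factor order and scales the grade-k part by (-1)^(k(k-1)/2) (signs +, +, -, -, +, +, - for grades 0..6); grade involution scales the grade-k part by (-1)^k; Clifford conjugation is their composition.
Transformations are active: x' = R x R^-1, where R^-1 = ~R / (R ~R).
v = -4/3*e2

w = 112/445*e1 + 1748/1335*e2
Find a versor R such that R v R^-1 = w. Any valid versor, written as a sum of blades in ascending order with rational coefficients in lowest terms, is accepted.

Equal squares first: v^2 = w^2 = 16/9. Then v + w = 112/445*e1 - 32/1335*e2 is a versor taking v to w, provided it is invertible.
Answer: 112/445*e1 - 32/1335*e2


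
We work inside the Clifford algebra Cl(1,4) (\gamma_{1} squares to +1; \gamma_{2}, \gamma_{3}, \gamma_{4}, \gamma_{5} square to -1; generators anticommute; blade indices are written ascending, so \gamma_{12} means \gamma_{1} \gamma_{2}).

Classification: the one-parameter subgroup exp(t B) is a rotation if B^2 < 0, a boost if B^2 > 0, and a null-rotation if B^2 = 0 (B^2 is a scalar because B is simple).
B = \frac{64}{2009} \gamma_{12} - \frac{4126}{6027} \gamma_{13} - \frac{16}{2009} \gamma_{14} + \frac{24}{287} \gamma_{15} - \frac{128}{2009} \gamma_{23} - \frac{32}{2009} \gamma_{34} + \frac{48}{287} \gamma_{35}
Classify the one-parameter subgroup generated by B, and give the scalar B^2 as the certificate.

B^2 term by term: the squares give (\frac{64}{2009})^2*(\gamma_{12})^2 + (-\frac{4126}{6027})^2*(\gamma_{13})^2 + (-\frac{16}{2009})^2*(\gamma_{14})^2 + (\frac{24}{287})^2*(\gamma_{15})^2 + (-\frac{128}{2009})^2*(\gamma_{23})^2 + (-\frac{32}{2009})^2*(\gamma_{34})^2 + (\frac{48}{287})^2*(\gamma_{35})^2 = \frac{4096}{4036081}*(+1) + \frac{17023876}{36324729}*(+1) + \frac{256}{4036081}*(+1) + \frac{576}{82369}*(+1) + \frac{16384}{4036081}*(-1) + \frac{1024}{4036081}*(-1) + \frac{2304}{82369}*(-1) = \frac{4}{9} (each basis 2-blade squares to minus the product of its generators' squares); cross terms between blades sharing an index anticommute and cancel; the commuting (index-disjoint) pairs give grade-4 terms 2*c*c'*(blade product), which cancel blade by blade — \gamma_{1234}: -\frac{4096}{4036081} + \frac{4096}{4036081} = 0; \gamma_{1235}: \frac{6144}{576583} - \frac{6144}{576583} = 0; \gamma_{1345}: \frac{1536}{576583} - \frac{1536}{576583} = 0 — confirming B is simple. So B^2 = \frac{4}{9}.
Answer: boost, certificate B^2 = \frac{4}{9}. Because \frac{4}{9} is invariant under every versor sandwich, the classification follows from its sign alone.


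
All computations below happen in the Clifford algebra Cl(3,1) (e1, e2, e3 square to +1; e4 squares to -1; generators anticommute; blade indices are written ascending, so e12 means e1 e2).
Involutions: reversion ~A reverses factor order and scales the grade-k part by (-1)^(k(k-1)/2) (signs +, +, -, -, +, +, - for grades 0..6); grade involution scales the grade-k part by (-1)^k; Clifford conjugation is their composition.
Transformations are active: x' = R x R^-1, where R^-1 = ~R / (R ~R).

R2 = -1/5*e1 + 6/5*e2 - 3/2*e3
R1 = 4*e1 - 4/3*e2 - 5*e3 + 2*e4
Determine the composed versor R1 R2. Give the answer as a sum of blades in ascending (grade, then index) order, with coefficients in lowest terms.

Distribute over the terms of R2 (each basis-blade product reordered to ascending indices, repeated generators contracted through their squares):
R1 (-1/5*e1) = -4/5 - 4/15*e12 - e13 + 2/5*e14
R1 (6/5*e2) = -8/5 + 24/5*e12 + 6*e23 - 12/5*e24
R1 (-3/2*e3) = 15/2 - 6*e13 + 2*e23 + 3*e34
Summing the partial products and collecting blades:
Answer: 51/10 + 68/15*e12 - 7*e13 + 2/5*e14 + 8*e23 - 12/5*e24 + 3*e34


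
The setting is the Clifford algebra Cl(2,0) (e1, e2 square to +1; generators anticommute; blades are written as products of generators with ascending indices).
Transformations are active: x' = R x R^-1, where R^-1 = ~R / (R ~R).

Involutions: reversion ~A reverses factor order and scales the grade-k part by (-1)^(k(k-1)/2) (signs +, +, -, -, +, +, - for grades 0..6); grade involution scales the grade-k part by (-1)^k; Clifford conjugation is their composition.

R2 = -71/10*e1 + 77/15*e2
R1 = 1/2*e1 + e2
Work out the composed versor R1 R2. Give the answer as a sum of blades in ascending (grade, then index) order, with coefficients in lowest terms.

Distribute over the terms of R1 (each basis-blade product reordered to ascending indices, repeated generators contracted through their squares):
(1/2*e1) R2 = -71/20 + 77/30*e1 e2
(e2) R2 = 77/15 + 71/10*e1 e2
Summing the partial products and collecting blades:
Answer: 19/12 + 29/3*e1 e2


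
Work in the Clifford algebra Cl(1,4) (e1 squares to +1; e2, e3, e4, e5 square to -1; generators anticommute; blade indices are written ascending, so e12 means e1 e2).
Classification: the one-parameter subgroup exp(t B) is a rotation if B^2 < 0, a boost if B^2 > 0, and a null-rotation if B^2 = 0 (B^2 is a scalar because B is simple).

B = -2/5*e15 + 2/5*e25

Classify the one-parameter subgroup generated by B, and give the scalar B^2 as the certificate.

B^2 term by term: the squares give (-2/5)^2*(e15)^2 + (2/5)^2*(e25)^2 = 4/25*(+1) + 4/25*(-1) = 0 (each basis 2-blade squares to minus the product of its generators' squares); cross terms between blades sharing an index anticommute and cancel. So B^2 = 0.
Answer: null-rotation, certificate B^2 = 0. The class reads off the invariant scalar 0 directly.


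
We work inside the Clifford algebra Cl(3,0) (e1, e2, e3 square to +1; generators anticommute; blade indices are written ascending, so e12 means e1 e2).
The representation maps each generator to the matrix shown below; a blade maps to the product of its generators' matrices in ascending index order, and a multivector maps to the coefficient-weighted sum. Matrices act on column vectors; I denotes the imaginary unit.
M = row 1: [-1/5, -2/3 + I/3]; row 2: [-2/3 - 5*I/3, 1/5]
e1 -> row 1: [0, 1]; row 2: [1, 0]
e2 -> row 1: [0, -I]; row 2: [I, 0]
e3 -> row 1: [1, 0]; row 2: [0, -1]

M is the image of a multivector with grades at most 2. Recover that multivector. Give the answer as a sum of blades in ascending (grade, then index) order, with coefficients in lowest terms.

Method: 1, rho(e1), rho(e2), rho(e3) form a trace-orthogonal basis of the 2x2 complex matrices (tr(X Y) = 2 if X = Y, else 0), so M = m0*1 + m1*rho(e1) + m2*rho(e2) + m3*rho(e3) with m0 = tr(M)/2 = 0, m1 = tr(M rho(e1))/2 = -2/3 - 2*I/3, m2 = tr(M rho(e2))/2 = -1, m3 = tr(M rho(e3))/2 = -1/5.
Multiplying table entries, the bivector images are rho(e12) = I*rho(e3), rho(e13) = -I*rho(e2), rho(e23) = I*rho(e1); with real blade coefficients the real parts of m0..m3 are the coefficients of 1, e1, e2, e3 and the imaginary parts give the bivectors (e23: Im m1, e13: -Im m2, e12: Im m3).
Answer: -2/3*e1 - e2 - 1/5*e3 - 2/3*e23


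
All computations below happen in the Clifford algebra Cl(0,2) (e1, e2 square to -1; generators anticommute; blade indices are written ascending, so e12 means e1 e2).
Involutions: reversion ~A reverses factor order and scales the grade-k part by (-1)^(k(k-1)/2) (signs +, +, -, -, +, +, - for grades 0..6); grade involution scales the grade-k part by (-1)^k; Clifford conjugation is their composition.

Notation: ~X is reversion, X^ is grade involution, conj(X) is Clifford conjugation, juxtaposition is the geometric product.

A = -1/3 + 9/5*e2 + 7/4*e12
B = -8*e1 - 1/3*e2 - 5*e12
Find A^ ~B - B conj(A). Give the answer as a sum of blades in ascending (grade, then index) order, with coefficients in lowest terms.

first term: -187/20 - 23/4*e1 - 125/9*e2 - 241/15*e12
second term: -187/20 - 23/4*e1 - 125/9*e2 + 241/15*e12
Answer: -482/15*e12


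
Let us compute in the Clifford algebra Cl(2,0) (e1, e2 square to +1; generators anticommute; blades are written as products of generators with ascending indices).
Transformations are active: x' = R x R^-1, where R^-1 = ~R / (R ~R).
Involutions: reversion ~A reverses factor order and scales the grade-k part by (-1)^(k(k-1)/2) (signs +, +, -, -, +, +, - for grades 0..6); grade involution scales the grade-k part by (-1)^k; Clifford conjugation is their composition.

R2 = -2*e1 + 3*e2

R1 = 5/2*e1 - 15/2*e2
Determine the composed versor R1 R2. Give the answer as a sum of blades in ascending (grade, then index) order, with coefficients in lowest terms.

Distribute over the terms of R1 (each basis-blade product reordered to ascending indices, repeated generators contracted through their squares):
(5/2*e1) R2 = -5 + 15/2*e1 e2
(-15/2*e2) R2 = -45/2 - 15*e1 e2
Summing the partial products and collecting blades:
Answer: -55/2 - 15/2*e1 e2


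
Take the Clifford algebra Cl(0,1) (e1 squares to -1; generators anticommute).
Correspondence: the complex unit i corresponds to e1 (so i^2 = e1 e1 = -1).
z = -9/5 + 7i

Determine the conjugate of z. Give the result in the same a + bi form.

In blades: z = -9/5 + 7*e1.
Conjugation here is Clifford conjugation: the scalar is fixed and the grade-1 and grade-2 blades all flip sign, giving -9/5 - 7*e1; translating back:
Answer: -9/5 - 7i


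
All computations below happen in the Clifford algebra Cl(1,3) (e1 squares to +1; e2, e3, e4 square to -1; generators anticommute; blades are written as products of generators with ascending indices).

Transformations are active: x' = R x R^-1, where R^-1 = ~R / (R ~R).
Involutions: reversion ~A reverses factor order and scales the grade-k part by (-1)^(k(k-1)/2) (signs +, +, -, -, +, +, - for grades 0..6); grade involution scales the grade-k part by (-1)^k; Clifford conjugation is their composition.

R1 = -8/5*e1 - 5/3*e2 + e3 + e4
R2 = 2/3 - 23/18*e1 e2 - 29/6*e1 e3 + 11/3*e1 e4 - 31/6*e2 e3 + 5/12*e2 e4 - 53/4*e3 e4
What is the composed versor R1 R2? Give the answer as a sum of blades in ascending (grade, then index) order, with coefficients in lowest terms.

Distribute over the terms of R1 (each basis-blade product reordered to ascending indices, repeated generators contracted through their squares):
(-8/5*e1) R2 = -16/15*e1 + 92/45*e2 + 116/15*e3 - 88/15*e4 + 124/15*e1 e2 e3 - 2/3*e1 e2 e4 + 106/5*e1 e3 e4
(-5/3*e2) R2 = 115/54*e1 - 10/9*e2 - 155/18*e3 + 25/36*e4 - 145/18*e1 e2 e3 + 55/9*e1 e2 e4 + 265/12*e2 e3 e4
(e3) R2 = -29/6*e1 - 31/6*e2 + 2/3*e3 + 53/4*e4 - 23/18*e1 e2 e3 - 11/3*e1 e3 e4 - 5/12*e2 e3 e4
(e4) R2 = 11/3*e1 + 5/12*e2 - 53/4*e3 + 2/3*e4 - 23/18*e1 e2 e4 - 29/6*e1 e3 e4 - 31/6*e2 e3 e4
Summing the partial products and collecting blades:
Answer: -14/135*e1 - 229/60*e2 - 2423/180*e3 + 787/90*e4 - 16/15*e1 e2 e3 + 25/6*e1 e2 e4 + 127/10*e1 e3 e4 + 33/2*e2 e3 e4


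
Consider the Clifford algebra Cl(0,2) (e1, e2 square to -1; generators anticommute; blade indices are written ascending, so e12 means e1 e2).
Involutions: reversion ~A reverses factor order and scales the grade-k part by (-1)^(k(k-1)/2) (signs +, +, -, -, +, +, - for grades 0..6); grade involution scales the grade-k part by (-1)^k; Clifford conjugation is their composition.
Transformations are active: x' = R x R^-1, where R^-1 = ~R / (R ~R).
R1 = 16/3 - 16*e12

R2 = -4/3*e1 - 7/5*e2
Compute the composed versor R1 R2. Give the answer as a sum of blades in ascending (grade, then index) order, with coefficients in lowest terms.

Distribute over the terms of R1 (each basis-blade product reordered to ascending indices, repeated generators contracted through their squares):
(16/3) R2 = -64/9*e1 - 112/15*e2
(-16*e12) R2 = -112/5*e1 + 64/3*e2
Summing the partial products and collecting blades:
Answer: -1328/45*e1 + 208/15*e2


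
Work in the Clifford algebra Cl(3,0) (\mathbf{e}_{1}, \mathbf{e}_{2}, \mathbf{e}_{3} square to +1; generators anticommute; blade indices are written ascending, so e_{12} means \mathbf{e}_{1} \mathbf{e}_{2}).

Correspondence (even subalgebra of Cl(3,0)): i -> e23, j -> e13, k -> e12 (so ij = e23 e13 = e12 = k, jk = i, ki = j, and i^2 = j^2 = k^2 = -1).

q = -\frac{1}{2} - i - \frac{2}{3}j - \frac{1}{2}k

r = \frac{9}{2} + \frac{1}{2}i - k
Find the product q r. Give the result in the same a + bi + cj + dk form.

In blades: q = -\frac{1}{2} - \frac{1}{2} e_{12} - \frac{2}{3} e_{13} - e_{23}, r = \frac{9}{2} - e_{12} + \frac{1}{2} e_{23}.
Distribute q over r term by term (generator squares from the signature, products reordered to ascending indices): (-\frac{1}{2})*r = -\frac{9}{4} + \frac{1}{2} e_{12} - \frac{1}{4} e_{23}; (-\frac{1}{2} e_{12})*r = -\frac{1}{2} - \frac{9}{4} e_{12} - \frac{1}{4} e_{13}; (-\frac{2}{3} e_{13})*r = \frac{1}{3} e_{12} - 3 e_{13} + \frac{2}{3} e_{23}; (-e_{23})*r = \frac{1}{2} - e_{13} - \frac{9}{2} e_{23}.
Sum: -\frac{9}{4} - \frac{17}{12} e_{12} - \frac{17}{4} e_{13} - \frac{49}{12} e_{23}; translating back through the correspondence:
Answer: -\frac{9}{4} - \frac{49}{12}i - \frac{17}{4}j - \frac{17}{12}k


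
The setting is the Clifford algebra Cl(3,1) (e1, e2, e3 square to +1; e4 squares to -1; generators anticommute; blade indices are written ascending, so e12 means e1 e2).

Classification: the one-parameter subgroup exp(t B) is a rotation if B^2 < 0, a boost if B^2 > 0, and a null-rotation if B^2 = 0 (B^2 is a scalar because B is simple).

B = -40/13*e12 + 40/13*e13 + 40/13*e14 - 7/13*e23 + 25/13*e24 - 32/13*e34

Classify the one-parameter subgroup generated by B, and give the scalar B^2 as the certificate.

B^2 term by term: the squares give (-40/13)^2*(e12)^2 + (40/13)^2*(e13)^2 + (40/13)^2*(e14)^2 + (-7/13)^2*(e23)^2 + (25/13)^2*(e24)^2 + (-32/13)^2*(e34)^2 = 1600/169*(-1) + 1600/169*(-1) + 1600/169*(+1) + 49/169*(-1) + 625/169*(+1) + 1024/169*(+1) = 0 (each basis 2-blade squares to minus the product of its generators' squares); cross terms between blades sharing an index anticommute and cancel; the commuting (index-disjoint) pairs give grade-4 terms 2*c*c'*(blade product), which cancel blade by blade — e1234: 2560/169 - 2000/169 - 560/169 = 0 — confirming B is simple. So B^2 = 0.
Answer: null-rotation, certificate B^2 = 0. Key observation: B^2 = 0 is a conjugation invariant, so its sign decides the class regardless of the surface form of B.
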